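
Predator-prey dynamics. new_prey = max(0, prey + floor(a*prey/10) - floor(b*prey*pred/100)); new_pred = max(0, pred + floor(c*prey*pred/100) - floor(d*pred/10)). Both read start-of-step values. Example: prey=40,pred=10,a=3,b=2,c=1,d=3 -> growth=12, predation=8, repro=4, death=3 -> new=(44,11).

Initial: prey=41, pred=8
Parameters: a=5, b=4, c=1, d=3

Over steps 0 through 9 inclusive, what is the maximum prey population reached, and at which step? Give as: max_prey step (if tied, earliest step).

Answer: 58 3

Derivation:
Step 1: prey: 41+20-13=48; pred: 8+3-2=9
Step 2: prey: 48+24-17=55; pred: 9+4-2=11
Step 3: prey: 55+27-24=58; pred: 11+6-3=14
Step 4: prey: 58+29-32=55; pred: 14+8-4=18
Step 5: prey: 55+27-39=43; pred: 18+9-5=22
Step 6: prey: 43+21-37=27; pred: 22+9-6=25
Step 7: prey: 27+13-27=13; pred: 25+6-7=24
Step 8: prey: 13+6-12=7; pred: 24+3-7=20
Step 9: prey: 7+3-5=5; pred: 20+1-6=15
Max prey = 58 at step 3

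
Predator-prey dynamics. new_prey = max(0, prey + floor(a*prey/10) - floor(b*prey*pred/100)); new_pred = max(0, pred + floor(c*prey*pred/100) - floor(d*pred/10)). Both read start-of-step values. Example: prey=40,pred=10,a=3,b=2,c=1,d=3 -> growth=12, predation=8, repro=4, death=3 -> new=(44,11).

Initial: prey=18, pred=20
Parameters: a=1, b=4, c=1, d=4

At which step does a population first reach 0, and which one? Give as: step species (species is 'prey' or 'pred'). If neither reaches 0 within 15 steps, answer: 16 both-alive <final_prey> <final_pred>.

Step 1: prey: 18+1-14=5; pred: 20+3-8=15
Step 2: prey: 5+0-3=2; pred: 15+0-6=9
Step 3: prey: 2+0-0=2; pred: 9+0-3=6
Step 4: prey: 2+0-0=2; pred: 6+0-2=4
Step 5: prey: 2+0-0=2; pred: 4+0-1=3
Step 6: prey: 2+0-0=2; pred: 3+0-1=2
Step 7: prey: 2+0-0=2; pred: 2+0-0=2
Steps 8-15: state stable at prey=2, pred=2 (no change)
No extinction within 15 steps

Answer: 16 both-alive 2 2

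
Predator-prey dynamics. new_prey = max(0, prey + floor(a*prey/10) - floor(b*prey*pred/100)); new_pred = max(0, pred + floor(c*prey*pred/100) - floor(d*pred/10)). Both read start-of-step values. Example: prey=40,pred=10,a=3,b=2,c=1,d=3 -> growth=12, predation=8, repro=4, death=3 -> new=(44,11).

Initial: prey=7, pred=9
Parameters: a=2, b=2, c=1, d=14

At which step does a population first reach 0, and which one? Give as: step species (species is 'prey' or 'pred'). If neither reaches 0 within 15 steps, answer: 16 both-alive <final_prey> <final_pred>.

Step 1: prey: 7+1-1=7; pred: 9+0-12=0
First extinction: pred at step 1

Answer: 1 pred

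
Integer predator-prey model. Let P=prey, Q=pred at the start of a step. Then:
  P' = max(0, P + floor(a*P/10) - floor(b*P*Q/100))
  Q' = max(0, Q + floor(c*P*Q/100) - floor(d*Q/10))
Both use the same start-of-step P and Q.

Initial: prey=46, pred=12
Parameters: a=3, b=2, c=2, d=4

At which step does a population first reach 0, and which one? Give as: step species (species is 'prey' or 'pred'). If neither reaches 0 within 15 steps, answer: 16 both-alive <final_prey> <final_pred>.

Answer: 16 both-alive 1 2

Derivation:
Step 1: prey: 46+13-11=48; pred: 12+11-4=19
Step 2: prey: 48+14-18=44; pred: 19+18-7=30
Step 3: prey: 44+13-26=31; pred: 30+26-12=44
Step 4: prey: 31+9-27=13; pred: 44+27-17=54
Step 5: prey: 13+3-14=2; pred: 54+14-21=47
Step 6: prey: 2+0-1=1; pred: 47+1-18=30
Step 7: prey: 1+0-0=1; pred: 30+0-12=18
Step 8: prey: 1+0-0=1; pred: 18+0-7=11
Step 9: prey: 1+0-0=1; pred: 11+0-4=7
Step 10: prey: 1+0-0=1; pred: 7+0-2=5
Step 11: prey: 1+0-0=1; pred: 5+0-2=3
Step 12: prey: 1+0-0=1; pred: 3+0-1=2
Step 13: prey: 1+0-0=1; pred: 2+0-0=2
Steps 14-15: state stable at prey=1, pred=2 (no change)
No extinction within 15 steps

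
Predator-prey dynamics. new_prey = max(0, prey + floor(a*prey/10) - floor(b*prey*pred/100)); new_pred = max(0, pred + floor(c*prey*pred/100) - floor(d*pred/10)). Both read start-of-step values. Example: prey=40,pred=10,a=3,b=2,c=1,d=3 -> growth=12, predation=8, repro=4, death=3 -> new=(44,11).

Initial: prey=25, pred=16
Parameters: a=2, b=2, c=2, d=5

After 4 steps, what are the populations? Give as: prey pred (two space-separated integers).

Answer: 16 11

Derivation:
Step 1: prey: 25+5-8=22; pred: 16+8-8=16
Step 2: prey: 22+4-7=19; pred: 16+7-8=15
Step 3: prey: 19+3-5=17; pred: 15+5-7=13
Step 4: prey: 17+3-4=16; pred: 13+4-6=11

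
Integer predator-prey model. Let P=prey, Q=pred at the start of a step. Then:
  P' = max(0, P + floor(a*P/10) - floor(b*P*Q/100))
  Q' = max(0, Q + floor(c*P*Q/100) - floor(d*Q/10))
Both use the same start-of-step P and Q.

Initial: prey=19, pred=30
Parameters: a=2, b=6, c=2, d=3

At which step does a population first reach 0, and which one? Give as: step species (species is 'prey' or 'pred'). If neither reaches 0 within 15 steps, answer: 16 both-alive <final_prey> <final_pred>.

Answer: 1 prey

Derivation:
Step 1: prey: 19+3-34=0; pred: 30+11-9=32
First extinction: prey at step 1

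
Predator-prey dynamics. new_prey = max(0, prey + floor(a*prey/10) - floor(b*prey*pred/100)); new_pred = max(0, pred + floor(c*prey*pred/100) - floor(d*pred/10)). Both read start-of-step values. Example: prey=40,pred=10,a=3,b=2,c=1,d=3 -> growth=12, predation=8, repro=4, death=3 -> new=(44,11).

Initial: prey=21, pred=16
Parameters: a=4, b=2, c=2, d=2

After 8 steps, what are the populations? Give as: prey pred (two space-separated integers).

Step 1: prey: 21+8-6=23; pred: 16+6-3=19
Step 2: prey: 23+9-8=24; pred: 19+8-3=24
Step 3: prey: 24+9-11=22; pred: 24+11-4=31
Step 4: prey: 22+8-13=17; pred: 31+13-6=38
Step 5: prey: 17+6-12=11; pred: 38+12-7=43
Step 6: prey: 11+4-9=6; pred: 43+9-8=44
Step 7: prey: 6+2-5=3; pred: 44+5-8=41
Step 8: prey: 3+1-2=2; pred: 41+2-8=35

Answer: 2 35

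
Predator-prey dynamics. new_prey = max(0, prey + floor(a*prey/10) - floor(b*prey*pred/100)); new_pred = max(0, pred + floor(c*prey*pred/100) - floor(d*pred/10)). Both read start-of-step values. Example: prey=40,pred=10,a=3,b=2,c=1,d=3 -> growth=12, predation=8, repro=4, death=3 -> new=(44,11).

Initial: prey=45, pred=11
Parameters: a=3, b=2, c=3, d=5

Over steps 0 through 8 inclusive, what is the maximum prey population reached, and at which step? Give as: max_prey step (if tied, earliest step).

Answer: 49 1

Derivation:
Step 1: prey: 45+13-9=49; pred: 11+14-5=20
Step 2: prey: 49+14-19=44; pred: 20+29-10=39
Step 3: prey: 44+13-34=23; pred: 39+51-19=71
Step 4: prey: 23+6-32=0; pred: 71+48-35=84
Step 5: prey: 0+0-0=0; pred: 84+0-42=42
Step 6: prey: 0+0-0=0; pred: 42+0-21=21
Step 7: prey: 0+0-0=0; pred: 21+0-10=11
Step 8: prey: 0+0-0=0; pred: 11+0-5=6
Max prey = 49 at step 1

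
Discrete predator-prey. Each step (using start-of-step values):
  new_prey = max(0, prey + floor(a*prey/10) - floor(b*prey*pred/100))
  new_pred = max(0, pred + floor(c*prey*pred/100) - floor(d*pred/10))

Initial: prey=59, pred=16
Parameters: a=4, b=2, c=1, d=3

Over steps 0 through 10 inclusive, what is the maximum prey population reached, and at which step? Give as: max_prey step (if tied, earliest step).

Answer: 64 1

Derivation:
Step 1: prey: 59+23-18=64; pred: 16+9-4=21
Step 2: prey: 64+25-26=63; pred: 21+13-6=28
Step 3: prey: 63+25-35=53; pred: 28+17-8=37
Step 4: prey: 53+21-39=35; pred: 37+19-11=45
Step 5: prey: 35+14-31=18; pred: 45+15-13=47
Step 6: prey: 18+7-16=9; pred: 47+8-14=41
Step 7: prey: 9+3-7=5; pred: 41+3-12=32
Step 8: prey: 5+2-3=4; pred: 32+1-9=24
Step 9: prey: 4+1-1=4; pred: 24+0-7=17
Step 10: prey: 4+1-1=4; pred: 17+0-5=12
Max prey = 64 at step 1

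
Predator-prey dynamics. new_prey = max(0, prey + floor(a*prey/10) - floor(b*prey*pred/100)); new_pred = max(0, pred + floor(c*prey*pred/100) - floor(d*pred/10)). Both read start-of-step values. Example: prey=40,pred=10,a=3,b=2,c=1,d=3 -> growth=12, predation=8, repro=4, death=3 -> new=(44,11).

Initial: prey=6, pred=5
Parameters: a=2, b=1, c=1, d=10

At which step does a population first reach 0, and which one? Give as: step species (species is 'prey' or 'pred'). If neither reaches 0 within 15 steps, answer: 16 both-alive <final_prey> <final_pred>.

Answer: 1 pred

Derivation:
Step 1: prey: 6+1-0=7; pred: 5+0-5=0
First extinction: pred at step 1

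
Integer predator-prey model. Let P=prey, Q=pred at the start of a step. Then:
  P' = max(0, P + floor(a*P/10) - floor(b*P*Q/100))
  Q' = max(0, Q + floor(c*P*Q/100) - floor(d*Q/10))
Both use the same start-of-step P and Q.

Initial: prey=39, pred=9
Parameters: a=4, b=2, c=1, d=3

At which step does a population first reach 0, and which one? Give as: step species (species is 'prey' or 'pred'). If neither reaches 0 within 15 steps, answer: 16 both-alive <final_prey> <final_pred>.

Step 1: prey: 39+15-7=47; pred: 9+3-2=10
Step 2: prey: 47+18-9=56; pred: 10+4-3=11
Step 3: prey: 56+22-12=66; pred: 11+6-3=14
Step 4: prey: 66+26-18=74; pred: 14+9-4=19
Step 5: prey: 74+29-28=75; pred: 19+14-5=28
Step 6: prey: 75+30-42=63; pred: 28+21-8=41
Step 7: prey: 63+25-51=37; pred: 41+25-12=54
Step 8: prey: 37+14-39=12; pred: 54+19-16=57
Step 9: prey: 12+4-13=3; pred: 57+6-17=46
Step 10: prey: 3+1-2=2; pred: 46+1-13=34
Step 11: prey: 2+0-1=1; pred: 34+0-10=24
Step 12: prey: 1+0-0=1; pred: 24+0-7=17
Step 13: prey: 1+0-0=1; pred: 17+0-5=12
Step 14: prey: 1+0-0=1; pred: 12+0-3=9
Step 15: prey: 1+0-0=1; pred: 9+0-2=7
No extinction within 15 steps

Answer: 16 both-alive 1 7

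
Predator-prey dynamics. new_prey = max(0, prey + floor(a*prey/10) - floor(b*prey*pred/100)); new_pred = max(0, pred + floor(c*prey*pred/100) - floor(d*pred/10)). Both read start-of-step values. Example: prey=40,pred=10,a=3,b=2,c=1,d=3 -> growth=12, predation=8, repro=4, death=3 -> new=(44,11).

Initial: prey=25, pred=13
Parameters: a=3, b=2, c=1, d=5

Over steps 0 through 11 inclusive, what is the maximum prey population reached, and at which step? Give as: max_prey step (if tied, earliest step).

Step 1: prey: 25+7-6=26; pred: 13+3-6=10
Step 2: prey: 26+7-5=28; pred: 10+2-5=7
Step 3: prey: 28+8-3=33; pred: 7+1-3=5
Step 4: prey: 33+9-3=39; pred: 5+1-2=4
Step 5: prey: 39+11-3=47; pred: 4+1-2=3
Step 6: prey: 47+14-2=59; pred: 3+1-1=3
Step 7: prey: 59+17-3=73; pred: 3+1-1=3
Step 8: prey: 73+21-4=90; pred: 3+2-1=4
Step 9: prey: 90+27-7=110; pred: 4+3-2=5
Step 10: prey: 110+33-11=132; pred: 5+5-2=8
Step 11: prey: 132+39-21=150; pred: 8+10-4=14
Max prey = 150 at step 11

Answer: 150 11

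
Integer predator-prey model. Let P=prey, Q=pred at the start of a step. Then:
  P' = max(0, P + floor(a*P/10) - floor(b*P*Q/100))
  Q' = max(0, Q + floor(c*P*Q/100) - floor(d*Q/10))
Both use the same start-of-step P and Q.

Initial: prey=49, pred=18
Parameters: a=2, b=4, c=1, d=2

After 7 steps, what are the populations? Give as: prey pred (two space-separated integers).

Step 1: prey: 49+9-35=23; pred: 18+8-3=23
Step 2: prey: 23+4-21=6; pred: 23+5-4=24
Step 3: prey: 6+1-5=2; pred: 24+1-4=21
Step 4: prey: 2+0-1=1; pred: 21+0-4=17
Step 5: prey: 1+0-0=1; pred: 17+0-3=14
Step 6: prey: 1+0-0=1; pred: 14+0-2=12
Step 7: prey: 1+0-0=1; pred: 12+0-2=10

Answer: 1 10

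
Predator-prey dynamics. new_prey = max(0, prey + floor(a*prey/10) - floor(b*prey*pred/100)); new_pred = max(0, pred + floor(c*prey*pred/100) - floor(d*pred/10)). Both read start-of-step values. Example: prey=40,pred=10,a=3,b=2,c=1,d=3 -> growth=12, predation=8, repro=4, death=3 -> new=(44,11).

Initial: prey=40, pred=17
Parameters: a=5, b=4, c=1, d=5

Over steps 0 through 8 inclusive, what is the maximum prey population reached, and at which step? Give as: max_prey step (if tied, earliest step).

Answer: 92 8

Derivation:
Step 1: prey: 40+20-27=33; pred: 17+6-8=15
Step 2: prey: 33+16-19=30; pred: 15+4-7=12
Step 3: prey: 30+15-14=31; pred: 12+3-6=9
Step 4: prey: 31+15-11=35; pred: 9+2-4=7
Step 5: prey: 35+17-9=43; pred: 7+2-3=6
Step 6: prey: 43+21-10=54; pred: 6+2-3=5
Step 7: prey: 54+27-10=71; pred: 5+2-2=5
Step 8: prey: 71+35-14=92; pred: 5+3-2=6
Max prey = 92 at step 8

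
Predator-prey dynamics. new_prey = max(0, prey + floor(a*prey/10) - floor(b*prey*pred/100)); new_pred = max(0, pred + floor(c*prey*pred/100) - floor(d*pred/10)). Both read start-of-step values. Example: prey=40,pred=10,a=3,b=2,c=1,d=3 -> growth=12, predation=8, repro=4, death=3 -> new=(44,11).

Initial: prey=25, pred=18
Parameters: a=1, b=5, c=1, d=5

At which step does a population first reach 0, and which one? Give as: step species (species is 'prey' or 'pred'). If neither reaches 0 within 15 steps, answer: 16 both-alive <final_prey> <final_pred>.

Step 1: prey: 25+2-22=5; pred: 18+4-9=13
Step 2: prey: 5+0-3=2; pred: 13+0-6=7
Step 3: prey: 2+0-0=2; pred: 7+0-3=4
Step 4: prey: 2+0-0=2; pred: 4+0-2=2
Step 5: prey: 2+0-0=2; pred: 2+0-1=1
Step 6: prey: 2+0-0=2; pred: 1+0-0=1
Steps 7-15: state stable at prey=2, pred=1 (no change)
No extinction within 15 steps

Answer: 16 both-alive 2 1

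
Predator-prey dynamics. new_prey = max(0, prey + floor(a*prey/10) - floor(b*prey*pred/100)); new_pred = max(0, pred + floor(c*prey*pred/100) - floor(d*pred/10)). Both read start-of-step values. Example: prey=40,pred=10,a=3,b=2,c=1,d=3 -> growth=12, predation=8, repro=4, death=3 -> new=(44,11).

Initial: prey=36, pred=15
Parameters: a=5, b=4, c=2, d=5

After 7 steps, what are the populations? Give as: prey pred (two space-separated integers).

Step 1: prey: 36+18-21=33; pred: 15+10-7=18
Step 2: prey: 33+16-23=26; pred: 18+11-9=20
Step 3: prey: 26+13-20=19; pred: 20+10-10=20
Step 4: prey: 19+9-15=13; pred: 20+7-10=17
Step 5: prey: 13+6-8=11; pred: 17+4-8=13
Step 6: prey: 11+5-5=11; pred: 13+2-6=9
Step 7: prey: 11+5-3=13; pred: 9+1-4=6

Answer: 13 6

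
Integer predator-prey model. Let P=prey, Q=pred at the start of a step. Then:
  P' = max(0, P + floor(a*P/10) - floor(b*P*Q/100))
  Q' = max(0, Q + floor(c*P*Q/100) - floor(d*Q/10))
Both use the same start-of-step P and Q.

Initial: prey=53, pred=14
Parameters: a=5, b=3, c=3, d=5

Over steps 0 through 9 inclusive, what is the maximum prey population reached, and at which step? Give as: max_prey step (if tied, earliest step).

Answer: 57 1

Derivation:
Step 1: prey: 53+26-22=57; pred: 14+22-7=29
Step 2: prey: 57+28-49=36; pred: 29+49-14=64
Step 3: prey: 36+18-69=0; pred: 64+69-32=101
Step 4: prey: 0+0-0=0; pred: 101+0-50=51
Step 5: prey: 0+0-0=0; pred: 51+0-25=26
Step 6: prey: 0+0-0=0; pred: 26+0-13=13
Step 7: prey: 0+0-0=0; pred: 13+0-6=7
Step 8: prey: 0+0-0=0; pred: 7+0-3=4
Step 9: prey: 0+0-0=0; pred: 4+0-2=2
Max prey = 57 at step 1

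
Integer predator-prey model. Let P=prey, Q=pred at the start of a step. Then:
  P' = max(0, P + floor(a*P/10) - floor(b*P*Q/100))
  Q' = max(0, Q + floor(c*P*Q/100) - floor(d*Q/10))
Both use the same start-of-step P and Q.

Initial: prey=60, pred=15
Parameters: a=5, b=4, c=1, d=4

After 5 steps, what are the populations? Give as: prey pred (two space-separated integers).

Step 1: prey: 60+30-36=54; pred: 15+9-6=18
Step 2: prey: 54+27-38=43; pred: 18+9-7=20
Step 3: prey: 43+21-34=30; pred: 20+8-8=20
Step 4: prey: 30+15-24=21; pred: 20+6-8=18
Step 5: prey: 21+10-15=16; pred: 18+3-7=14

Answer: 16 14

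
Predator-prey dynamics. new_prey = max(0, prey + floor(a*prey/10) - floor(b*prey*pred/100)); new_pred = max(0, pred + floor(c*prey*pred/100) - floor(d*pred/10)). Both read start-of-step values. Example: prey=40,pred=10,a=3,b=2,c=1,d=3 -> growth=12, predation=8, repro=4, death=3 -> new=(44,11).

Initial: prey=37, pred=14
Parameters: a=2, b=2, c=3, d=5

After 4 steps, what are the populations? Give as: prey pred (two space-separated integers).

Step 1: prey: 37+7-10=34; pred: 14+15-7=22
Step 2: prey: 34+6-14=26; pred: 22+22-11=33
Step 3: prey: 26+5-17=14; pred: 33+25-16=42
Step 4: prey: 14+2-11=5; pred: 42+17-21=38

Answer: 5 38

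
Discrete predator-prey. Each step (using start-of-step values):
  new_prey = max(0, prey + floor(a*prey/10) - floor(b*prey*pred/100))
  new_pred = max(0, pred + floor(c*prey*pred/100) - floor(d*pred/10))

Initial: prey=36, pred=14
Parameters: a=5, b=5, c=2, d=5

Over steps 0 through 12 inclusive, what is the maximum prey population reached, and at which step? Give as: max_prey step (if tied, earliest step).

Step 1: prey: 36+18-25=29; pred: 14+10-7=17
Step 2: prey: 29+14-24=19; pred: 17+9-8=18
Step 3: prey: 19+9-17=11; pred: 18+6-9=15
Step 4: prey: 11+5-8=8; pred: 15+3-7=11
Step 5: prey: 8+4-4=8; pred: 11+1-5=7
Step 6: prey: 8+4-2=10; pred: 7+1-3=5
Step 7: prey: 10+5-2=13; pred: 5+1-2=4
Step 8: prey: 13+6-2=17; pred: 4+1-2=3
Step 9: prey: 17+8-2=23; pred: 3+1-1=3
Step 10: prey: 23+11-3=31; pred: 3+1-1=3
Step 11: prey: 31+15-4=42; pred: 3+1-1=3
Step 12: prey: 42+21-6=57; pred: 3+2-1=4
Max prey = 57 at step 12

Answer: 57 12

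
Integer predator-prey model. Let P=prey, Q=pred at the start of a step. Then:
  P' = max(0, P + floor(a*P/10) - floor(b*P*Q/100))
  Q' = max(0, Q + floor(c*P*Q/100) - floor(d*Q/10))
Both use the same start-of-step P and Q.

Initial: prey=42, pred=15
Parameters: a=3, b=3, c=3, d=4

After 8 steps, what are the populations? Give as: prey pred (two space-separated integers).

Step 1: prey: 42+12-18=36; pred: 15+18-6=27
Step 2: prey: 36+10-29=17; pred: 27+29-10=46
Step 3: prey: 17+5-23=0; pred: 46+23-18=51
Step 4: prey: 0+0-0=0; pred: 51+0-20=31
Step 5: prey: 0+0-0=0; pred: 31+0-12=19
Step 6: prey: 0+0-0=0; pred: 19+0-7=12
Step 7: prey: 0+0-0=0; pred: 12+0-4=8
Step 8: prey: 0+0-0=0; pred: 8+0-3=5

Answer: 0 5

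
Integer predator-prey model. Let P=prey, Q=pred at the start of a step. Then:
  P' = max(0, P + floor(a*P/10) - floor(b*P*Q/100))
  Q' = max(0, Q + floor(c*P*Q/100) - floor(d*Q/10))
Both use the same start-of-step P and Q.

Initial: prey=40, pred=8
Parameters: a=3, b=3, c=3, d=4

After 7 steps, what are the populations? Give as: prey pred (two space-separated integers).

Answer: 0 12

Derivation:
Step 1: prey: 40+12-9=43; pred: 8+9-3=14
Step 2: prey: 43+12-18=37; pred: 14+18-5=27
Step 3: prey: 37+11-29=19; pred: 27+29-10=46
Step 4: prey: 19+5-26=0; pred: 46+26-18=54
Step 5: prey: 0+0-0=0; pred: 54+0-21=33
Step 6: prey: 0+0-0=0; pred: 33+0-13=20
Step 7: prey: 0+0-0=0; pred: 20+0-8=12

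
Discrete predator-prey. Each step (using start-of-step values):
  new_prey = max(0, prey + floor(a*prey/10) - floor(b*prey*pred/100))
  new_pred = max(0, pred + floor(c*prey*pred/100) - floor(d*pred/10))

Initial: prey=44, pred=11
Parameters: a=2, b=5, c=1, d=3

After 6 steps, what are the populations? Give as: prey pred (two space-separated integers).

Answer: 5 5

Derivation:
Step 1: prey: 44+8-24=28; pred: 11+4-3=12
Step 2: prey: 28+5-16=17; pred: 12+3-3=12
Step 3: prey: 17+3-10=10; pred: 12+2-3=11
Step 4: prey: 10+2-5=7; pred: 11+1-3=9
Step 5: prey: 7+1-3=5; pred: 9+0-2=7
Step 6: prey: 5+1-1=5; pred: 7+0-2=5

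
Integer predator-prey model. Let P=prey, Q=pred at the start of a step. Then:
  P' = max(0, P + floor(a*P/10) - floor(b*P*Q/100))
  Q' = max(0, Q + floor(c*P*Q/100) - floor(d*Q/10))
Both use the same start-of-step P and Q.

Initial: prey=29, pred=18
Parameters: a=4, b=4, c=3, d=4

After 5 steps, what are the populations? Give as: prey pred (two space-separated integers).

Step 1: prey: 29+11-20=20; pred: 18+15-7=26
Step 2: prey: 20+8-20=8; pred: 26+15-10=31
Step 3: prey: 8+3-9=2; pred: 31+7-12=26
Step 4: prey: 2+0-2=0; pred: 26+1-10=17
Step 5: prey: 0+0-0=0; pred: 17+0-6=11

Answer: 0 11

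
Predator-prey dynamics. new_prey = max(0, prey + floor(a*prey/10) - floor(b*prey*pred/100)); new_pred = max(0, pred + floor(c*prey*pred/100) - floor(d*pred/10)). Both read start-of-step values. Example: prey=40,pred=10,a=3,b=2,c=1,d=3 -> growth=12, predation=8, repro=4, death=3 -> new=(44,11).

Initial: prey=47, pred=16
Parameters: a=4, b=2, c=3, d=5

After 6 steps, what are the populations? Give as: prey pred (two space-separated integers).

Step 1: prey: 47+18-15=50; pred: 16+22-8=30
Step 2: prey: 50+20-30=40; pred: 30+45-15=60
Step 3: prey: 40+16-48=8; pred: 60+72-30=102
Step 4: prey: 8+3-16=0; pred: 102+24-51=75
Step 5: prey: 0+0-0=0; pred: 75+0-37=38
Step 6: prey: 0+0-0=0; pred: 38+0-19=19

Answer: 0 19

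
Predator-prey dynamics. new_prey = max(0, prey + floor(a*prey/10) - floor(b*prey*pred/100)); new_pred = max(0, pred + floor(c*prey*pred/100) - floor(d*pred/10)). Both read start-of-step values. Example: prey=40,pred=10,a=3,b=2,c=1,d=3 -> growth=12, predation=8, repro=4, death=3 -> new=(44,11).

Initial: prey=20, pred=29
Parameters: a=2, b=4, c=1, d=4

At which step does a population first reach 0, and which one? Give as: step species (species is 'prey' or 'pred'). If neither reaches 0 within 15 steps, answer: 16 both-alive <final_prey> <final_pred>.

Answer: 16 both-alive 1 2

Derivation:
Step 1: prey: 20+4-23=1; pred: 29+5-11=23
Step 2: prey: 1+0-0=1; pred: 23+0-9=14
Step 3: prey: 1+0-0=1; pred: 14+0-5=9
Step 4: prey: 1+0-0=1; pred: 9+0-3=6
Step 5: prey: 1+0-0=1; pred: 6+0-2=4
Step 6: prey: 1+0-0=1; pred: 4+0-1=3
Step 7: prey: 1+0-0=1; pred: 3+0-1=2
Step 8: prey: 1+0-0=1; pred: 2+0-0=2
Steps 9-15: state stable at prey=1, pred=2 (no change)
No extinction within 15 steps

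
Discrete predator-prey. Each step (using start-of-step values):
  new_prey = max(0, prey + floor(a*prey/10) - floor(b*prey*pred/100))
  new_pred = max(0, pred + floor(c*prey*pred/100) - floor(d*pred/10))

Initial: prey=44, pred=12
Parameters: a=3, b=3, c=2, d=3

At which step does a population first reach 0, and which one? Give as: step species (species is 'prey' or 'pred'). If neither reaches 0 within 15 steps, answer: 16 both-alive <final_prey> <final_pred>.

Answer: 5 prey

Derivation:
Step 1: prey: 44+13-15=42; pred: 12+10-3=19
Step 2: prey: 42+12-23=31; pred: 19+15-5=29
Step 3: prey: 31+9-26=14; pred: 29+17-8=38
Step 4: prey: 14+4-15=3; pred: 38+10-11=37
Step 5: prey: 3+0-3=0; pred: 37+2-11=28
First extinction: prey at step 5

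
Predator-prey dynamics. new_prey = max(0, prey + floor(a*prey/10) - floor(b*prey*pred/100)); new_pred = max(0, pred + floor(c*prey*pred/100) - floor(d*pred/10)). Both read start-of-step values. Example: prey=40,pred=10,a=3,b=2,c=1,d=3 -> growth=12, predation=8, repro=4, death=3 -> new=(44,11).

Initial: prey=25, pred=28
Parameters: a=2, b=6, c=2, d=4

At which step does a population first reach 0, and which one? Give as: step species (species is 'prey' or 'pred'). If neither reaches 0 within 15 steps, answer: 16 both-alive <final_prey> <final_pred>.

Answer: 1 prey

Derivation:
Step 1: prey: 25+5-42=0; pred: 28+14-11=31
First extinction: prey at step 1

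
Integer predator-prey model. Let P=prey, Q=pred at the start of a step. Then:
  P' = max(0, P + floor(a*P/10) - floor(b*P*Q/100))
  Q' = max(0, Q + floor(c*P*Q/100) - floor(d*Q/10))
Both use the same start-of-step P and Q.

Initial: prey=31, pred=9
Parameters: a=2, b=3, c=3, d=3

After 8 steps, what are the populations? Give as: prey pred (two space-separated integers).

Answer: 1 10

Derivation:
Step 1: prey: 31+6-8=29; pred: 9+8-2=15
Step 2: prey: 29+5-13=21; pred: 15+13-4=24
Step 3: prey: 21+4-15=10; pred: 24+15-7=32
Step 4: prey: 10+2-9=3; pred: 32+9-9=32
Step 5: prey: 3+0-2=1; pred: 32+2-9=25
Step 6: prey: 1+0-0=1; pred: 25+0-7=18
Step 7: prey: 1+0-0=1; pred: 18+0-5=13
Step 8: prey: 1+0-0=1; pred: 13+0-3=10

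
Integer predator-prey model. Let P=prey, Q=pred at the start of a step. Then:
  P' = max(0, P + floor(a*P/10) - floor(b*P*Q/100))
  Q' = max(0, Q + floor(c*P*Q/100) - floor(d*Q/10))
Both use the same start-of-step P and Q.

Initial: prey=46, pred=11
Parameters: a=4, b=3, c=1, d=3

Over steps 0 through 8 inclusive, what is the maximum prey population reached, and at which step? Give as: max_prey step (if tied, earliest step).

Step 1: prey: 46+18-15=49; pred: 11+5-3=13
Step 2: prey: 49+19-19=49; pred: 13+6-3=16
Step 3: prey: 49+19-23=45; pred: 16+7-4=19
Step 4: prey: 45+18-25=38; pred: 19+8-5=22
Step 5: prey: 38+15-25=28; pred: 22+8-6=24
Step 6: prey: 28+11-20=19; pred: 24+6-7=23
Step 7: prey: 19+7-13=13; pred: 23+4-6=21
Step 8: prey: 13+5-8=10; pred: 21+2-6=17
Max prey = 49 at step 1

Answer: 49 1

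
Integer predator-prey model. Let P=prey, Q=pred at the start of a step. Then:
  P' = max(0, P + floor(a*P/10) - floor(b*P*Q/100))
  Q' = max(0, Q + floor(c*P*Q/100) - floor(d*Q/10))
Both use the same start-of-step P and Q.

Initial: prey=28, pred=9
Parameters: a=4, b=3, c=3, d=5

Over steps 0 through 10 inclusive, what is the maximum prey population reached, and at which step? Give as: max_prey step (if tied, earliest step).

Answer: 33 2

Derivation:
Step 1: prey: 28+11-7=32; pred: 9+7-4=12
Step 2: prey: 32+12-11=33; pred: 12+11-6=17
Step 3: prey: 33+13-16=30; pred: 17+16-8=25
Step 4: prey: 30+12-22=20; pred: 25+22-12=35
Step 5: prey: 20+8-21=7; pred: 35+21-17=39
Step 6: prey: 7+2-8=1; pred: 39+8-19=28
Step 7: prey: 1+0-0=1; pred: 28+0-14=14
Step 8: prey: 1+0-0=1; pred: 14+0-7=7
Step 9: prey: 1+0-0=1; pred: 7+0-3=4
Step 10: prey: 1+0-0=1; pred: 4+0-2=2
Max prey = 33 at step 2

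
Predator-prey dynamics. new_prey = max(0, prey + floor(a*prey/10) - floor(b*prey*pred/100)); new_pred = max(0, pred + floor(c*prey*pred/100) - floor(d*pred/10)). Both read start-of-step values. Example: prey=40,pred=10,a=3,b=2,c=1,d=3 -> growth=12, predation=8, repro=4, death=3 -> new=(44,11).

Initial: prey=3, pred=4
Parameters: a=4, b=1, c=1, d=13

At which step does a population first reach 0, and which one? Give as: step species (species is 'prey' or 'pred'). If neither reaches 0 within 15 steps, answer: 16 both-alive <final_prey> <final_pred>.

Step 1: prey: 3+1-0=4; pred: 4+0-5=0
First extinction: pred at step 1

Answer: 1 pred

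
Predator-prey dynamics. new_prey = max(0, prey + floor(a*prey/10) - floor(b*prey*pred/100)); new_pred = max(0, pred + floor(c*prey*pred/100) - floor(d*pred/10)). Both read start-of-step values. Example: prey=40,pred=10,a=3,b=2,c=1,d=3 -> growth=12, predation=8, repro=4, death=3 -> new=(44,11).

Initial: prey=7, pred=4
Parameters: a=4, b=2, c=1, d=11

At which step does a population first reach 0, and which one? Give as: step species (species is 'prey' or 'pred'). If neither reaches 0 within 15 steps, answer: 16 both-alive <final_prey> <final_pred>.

Answer: 1 pred

Derivation:
Step 1: prey: 7+2-0=9; pred: 4+0-4=0
First extinction: pred at step 1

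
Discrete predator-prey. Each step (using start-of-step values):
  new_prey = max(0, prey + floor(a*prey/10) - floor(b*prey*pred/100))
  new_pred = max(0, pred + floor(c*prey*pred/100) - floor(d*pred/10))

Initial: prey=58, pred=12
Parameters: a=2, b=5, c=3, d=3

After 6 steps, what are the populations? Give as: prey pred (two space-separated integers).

Answer: 0 14

Derivation:
Step 1: prey: 58+11-34=35; pred: 12+20-3=29
Step 2: prey: 35+7-50=0; pred: 29+30-8=51
Step 3: prey: 0+0-0=0; pred: 51+0-15=36
Step 4: prey: 0+0-0=0; pred: 36+0-10=26
Step 5: prey: 0+0-0=0; pred: 26+0-7=19
Step 6: prey: 0+0-0=0; pred: 19+0-5=14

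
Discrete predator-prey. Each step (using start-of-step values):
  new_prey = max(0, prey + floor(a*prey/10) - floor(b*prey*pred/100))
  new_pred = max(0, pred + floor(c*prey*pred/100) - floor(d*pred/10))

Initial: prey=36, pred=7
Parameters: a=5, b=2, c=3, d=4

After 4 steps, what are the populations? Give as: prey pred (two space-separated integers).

Step 1: prey: 36+18-5=49; pred: 7+7-2=12
Step 2: prey: 49+24-11=62; pred: 12+17-4=25
Step 3: prey: 62+31-31=62; pred: 25+46-10=61
Step 4: prey: 62+31-75=18; pred: 61+113-24=150

Answer: 18 150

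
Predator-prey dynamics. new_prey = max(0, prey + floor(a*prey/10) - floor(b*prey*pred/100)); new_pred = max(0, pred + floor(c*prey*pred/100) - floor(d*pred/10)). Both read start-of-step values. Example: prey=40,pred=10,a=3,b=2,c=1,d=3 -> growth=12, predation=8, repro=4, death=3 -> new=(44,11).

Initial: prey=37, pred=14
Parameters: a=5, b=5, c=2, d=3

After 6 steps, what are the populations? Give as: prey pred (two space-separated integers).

Step 1: prey: 37+18-25=30; pred: 14+10-4=20
Step 2: prey: 30+15-30=15; pred: 20+12-6=26
Step 3: prey: 15+7-19=3; pred: 26+7-7=26
Step 4: prey: 3+1-3=1; pred: 26+1-7=20
Step 5: prey: 1+0-1=0; pred: 20+0-6=14
Step 6: prey: 0+0-0=0; pred: 14+0-4=10

Answer: 0 10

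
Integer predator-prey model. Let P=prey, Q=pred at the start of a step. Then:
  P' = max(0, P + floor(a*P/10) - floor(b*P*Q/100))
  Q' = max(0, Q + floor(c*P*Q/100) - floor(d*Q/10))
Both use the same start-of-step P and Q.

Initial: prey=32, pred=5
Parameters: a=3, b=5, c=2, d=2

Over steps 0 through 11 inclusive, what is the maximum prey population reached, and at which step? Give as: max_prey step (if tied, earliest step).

Step 1: prey: 32+9-8=33; pred: 5+3-1=7
Step 2: prey: 33+9-11=31; pred: 7+4-1=10
Step 3: prey: 31+9-15=25; pred: 10+6-2=14
Step 4: prey: 25+7-17=15; pred: 14+7-2=19
Step 5: prey: 15+4-14=5; pred: 19+5-3=21
Step 6: prey: 5+1-5=1; pred: 21+2-4=19
Step 7: prey: 1+0-0=1; pred: 19+0-3=16
Step 8: prey: 1+0-0=1; pred: 16+0-3=13
Step 9: prey: 1+0-0=1; pred: 13+0-2=11
Step 10: prey: 1+0-0=1; pred: 11+0-2=9
Step 11: prey: 1+0-0=1; pred: 9+0-1=8
Max prey = 33 at step 1

Answer: 33 1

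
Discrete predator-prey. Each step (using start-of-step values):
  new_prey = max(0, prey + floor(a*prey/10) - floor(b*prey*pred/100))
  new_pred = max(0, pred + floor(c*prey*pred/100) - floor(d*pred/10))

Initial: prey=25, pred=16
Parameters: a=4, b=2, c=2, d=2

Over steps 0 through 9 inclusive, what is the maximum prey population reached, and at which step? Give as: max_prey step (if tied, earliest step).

Step 1: prey: 25+10-8=27; pred: 16+8-3=21
Step 2: prey: 27+10-11=26; pred: 21+11-4=28
Step 3: prey: 26+10-14=22; pred: 28+14-5=37
Step 4: prey: 22+8-16=14; pred: 37+16-7=46
Step 5: prey: 14+5-12=7; pred: 46+12-9=49
Step 6: prey: 7+2-6=3; pred: 49+6-9=46
Step 7: prey: 3+1-2=2; pred: 46+2-9=39
Step 8: prey: 2+0-1=1; pred: 39+1-7=33
Step 9: prey: 1+0-0=1; pred: 33+0-6=27
Max prey = 27 at step 1

Answer: 27 1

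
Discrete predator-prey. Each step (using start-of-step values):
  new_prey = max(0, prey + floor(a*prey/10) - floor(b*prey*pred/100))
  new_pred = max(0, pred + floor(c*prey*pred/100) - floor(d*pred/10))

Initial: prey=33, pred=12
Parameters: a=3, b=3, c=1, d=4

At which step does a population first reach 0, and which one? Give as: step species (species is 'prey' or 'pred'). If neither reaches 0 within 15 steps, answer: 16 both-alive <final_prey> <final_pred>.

Answer: 16 both-alive 49 14

Derivation:
Step 1: prey: 33+9-11=31; pred: 12+3-4=11
Step 2: prey: 31+9-10=30; pred: 11+3-4=10
Step 3: prey: 30+9-9=30; pred: 10+3-4=9
Step 4: prey: 30+9-8=31; pred: 9+2-3=8
Step 5: prey: 31+9-7=33; pred: 8+2-3=7
Step 6: prey: 33+9-6=36; pred: 7+2-2=7
Step 7: prey: 36+10-7=39; pred: 7+2-2=7
Step 8: prey: 39+11-8=42; pred: 7+2-2=7
Step 9: prey: 42+12-8=46; pred: 7+2-2=7
Step 10: prey: 46+13-9=50; pred: 7+3-2=8
Step 11: prey: 50+15-12=53; pred: 8+4-3=9
Step 12: prey: 53+15-14=54; pred: 9+4-3=10
Step 13: prey: 54+16-16=54; pred: 10+5-4=11
Step 14: prey: 54+16-17=53; pred: 11+5-4=12
Step 15: prey: 53+15-19=49; pred: 12+6-4=14
No extinction within 15 steps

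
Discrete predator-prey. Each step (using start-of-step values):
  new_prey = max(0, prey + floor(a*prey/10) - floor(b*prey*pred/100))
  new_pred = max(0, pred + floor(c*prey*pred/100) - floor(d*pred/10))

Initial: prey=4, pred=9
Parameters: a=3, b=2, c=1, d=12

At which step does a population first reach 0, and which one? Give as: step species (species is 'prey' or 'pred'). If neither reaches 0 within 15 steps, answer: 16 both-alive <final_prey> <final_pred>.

Answer: 1 pred

Derivation:
Step 1: prey: 4+1-0=5; pred: 9+0-10=0
First extinction: pred at step 1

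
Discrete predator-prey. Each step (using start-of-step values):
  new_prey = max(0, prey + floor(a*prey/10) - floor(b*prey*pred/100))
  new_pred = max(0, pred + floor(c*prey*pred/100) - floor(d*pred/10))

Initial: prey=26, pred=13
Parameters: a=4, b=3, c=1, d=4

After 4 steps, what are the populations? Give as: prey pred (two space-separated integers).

Answer: 37 7

Derivation:
Step 1: prey: 26+10-10=26; pred: 13+3-5=11
Step 2: prey: 26+10-8=28; pred: 11+2-4=9
Step 3: prey: 28+11-7=32; pred: 9+2-3=8
Step 4: prey: 32+12-7=37; pred: 8+2-3=7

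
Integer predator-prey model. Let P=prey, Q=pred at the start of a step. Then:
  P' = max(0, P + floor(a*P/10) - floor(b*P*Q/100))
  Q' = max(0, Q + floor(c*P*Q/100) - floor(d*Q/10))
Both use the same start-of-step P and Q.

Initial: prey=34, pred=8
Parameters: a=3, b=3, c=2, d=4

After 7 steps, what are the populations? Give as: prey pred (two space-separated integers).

Step 1: prey: 34+10-8=36; pred: 8+5-3=10
Step 2: prey: 36+10-10=36; pred: 10+7-4=13
Step 3: prey: 36+10-14=32; pred: 13+9-5=17
Step 4: prey: 32+9-16=25; pred: 17+10-6=21
Step 5: prey: 25+7-15=17; pred: 21+10-8=23
Step 6: prey: 17+5-11=11; pred: 23+7-9=21
Step 7: prey: 11+3-6=8; pred: 21+4-8=17

Answer: 8 17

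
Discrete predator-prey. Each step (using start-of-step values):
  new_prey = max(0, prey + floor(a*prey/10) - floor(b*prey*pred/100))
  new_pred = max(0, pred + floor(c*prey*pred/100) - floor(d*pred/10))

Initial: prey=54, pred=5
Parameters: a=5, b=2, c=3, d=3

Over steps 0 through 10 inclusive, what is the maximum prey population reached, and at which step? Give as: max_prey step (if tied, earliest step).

Answer: 96 2

Derivation:
Step 1: prey: 54+27-5=76; pred: 5+8-1=12
Step 2: prey: 76+38-18=96; pred: 12+27-3=36
Step 3: prey: 96+48-69=75; pred: 36+103-10=129
Step 4: prey: 75+37-193=0; pred: 129+290-38=381
Step 5: prey: 0+0-0=0; pred: 381+0-114=267
Step 6: prey: 0+0-0=0; pred: 267+0-80=187
Step 7: prey: 0+0-0=0; pred: 187+0-56=131
Step 8: prey: 0+0-0=0; pred: 131+0-39=92
Step 9: prey: 0+0-0=0; pred: 92+0-27=65
Step 10: prey: 0+0-0=0; pred: 65+0-19=46
Max prey = 96 at step 2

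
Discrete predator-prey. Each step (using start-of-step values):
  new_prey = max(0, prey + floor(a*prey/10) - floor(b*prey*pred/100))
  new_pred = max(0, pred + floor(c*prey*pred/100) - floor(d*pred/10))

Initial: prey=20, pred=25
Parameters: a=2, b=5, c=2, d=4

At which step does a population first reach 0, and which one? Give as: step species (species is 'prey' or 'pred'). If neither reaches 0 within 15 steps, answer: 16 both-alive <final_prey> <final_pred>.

Answer: 1 prey

Derivation:
Step 1: prey: 20+4-25=0; pred: 25+10-10=25
First extinction: prey at step 1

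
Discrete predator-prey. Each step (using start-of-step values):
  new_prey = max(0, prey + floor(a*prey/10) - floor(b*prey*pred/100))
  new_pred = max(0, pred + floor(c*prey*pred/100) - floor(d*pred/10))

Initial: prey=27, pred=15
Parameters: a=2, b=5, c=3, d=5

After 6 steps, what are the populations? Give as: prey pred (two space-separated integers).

Step 1: prey: 27+5-20=12; pred: 15+12-7=20
Step 2: prey: 12+2-12=2; pred: 20+7-10=17
Step 3: prey: 2+0-1=1; pred: 17+1-8=10
Step 4: prey: 1+0-0=1; pred: 10+0-5=5
Step 5: prey: 1+0-0=1; pred: 5+0-2=3
Step 6: prey: 1+0-0=1; pred: 3+0-1=2

Answer: 1 2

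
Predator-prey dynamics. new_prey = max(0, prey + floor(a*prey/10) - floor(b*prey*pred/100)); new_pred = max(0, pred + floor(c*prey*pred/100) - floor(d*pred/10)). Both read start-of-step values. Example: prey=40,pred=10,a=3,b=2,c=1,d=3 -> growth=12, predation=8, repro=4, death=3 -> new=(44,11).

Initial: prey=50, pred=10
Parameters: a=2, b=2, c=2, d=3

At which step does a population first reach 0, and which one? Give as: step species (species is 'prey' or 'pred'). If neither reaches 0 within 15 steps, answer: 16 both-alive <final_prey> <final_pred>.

Answer: 16 both-alive 1 3

Derivation:
Step 1: prey: 50+10-10=50; pred: 10+10-3=17
Step 2: prey: 50+10-17=43; pred: 17+17-5=29
Step 3: prey: 43+8-24=27; pred: 29+24-8=45
Step 4: prey: 27+5-24=8; pred: 45+24-13=56
Step 5: prey: 8+1-8=1; pred: 56+8-16=48
Step 6: prey: 1+0-0=1; pred: 48+0-14=34
Step 7: prey: 1+0-0=1; pred: 34+0-10=24
Step 8: prey: 1+0-0=1; pred: 24+0-7=17
Step 9: prey: 1+0-0=1; pred: 17+0-5=12
Step 10: prey: 1+0-0=1; pred: 12+0-3=9
Step 11: prey: 1+0-0=1; pred: 9+0-2=7
Step 12: prey: 1+0-0=1; pred: 7+0-2=5
Step 13: prey: 1+0-0=1; pred: 5+0-1=4
Step 14: prey: 1+0-0=1; pred: 4+0-1=3
Step 15: prey: 1+0-0=1; pred: 3+0-0=3
No extinction within 15 steps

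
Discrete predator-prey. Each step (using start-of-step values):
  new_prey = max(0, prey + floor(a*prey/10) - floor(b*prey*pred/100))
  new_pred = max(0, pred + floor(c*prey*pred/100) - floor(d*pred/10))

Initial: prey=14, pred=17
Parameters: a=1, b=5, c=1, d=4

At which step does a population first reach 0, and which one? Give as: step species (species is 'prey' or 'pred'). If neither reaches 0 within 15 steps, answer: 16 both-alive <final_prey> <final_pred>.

Step 1: prey: 14+1-11=4; pred: 17+2-6=13
Step 2: prey: 4+0-2=2; pred: 13+0-5=8
Step 3: prey: 2+0-0=2; pred: 8+0-3=5
Step 4: prey: 2+0-0=2; pred: 5+0-2=3
Step 5: prey: 2+0-0=2; pred: 3+0-1=2
Step 6: prey: 2+0-0=2; pred: 2+0-0=2
Steps 7-15: state stable at prey=2, pred=2 (no change)
No extinction within 15 steps

Answer: 16 both-alive 2 2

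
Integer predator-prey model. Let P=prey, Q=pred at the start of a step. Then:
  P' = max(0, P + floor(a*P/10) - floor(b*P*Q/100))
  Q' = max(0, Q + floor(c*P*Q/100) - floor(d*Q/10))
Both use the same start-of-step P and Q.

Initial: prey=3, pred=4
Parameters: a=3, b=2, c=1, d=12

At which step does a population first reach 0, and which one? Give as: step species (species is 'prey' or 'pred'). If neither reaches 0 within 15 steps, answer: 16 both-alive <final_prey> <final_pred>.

Step 1: prey: 3+0-0=3; pred: 4+0-4=0
First extinction: pred at step 1

Answer: 1 pred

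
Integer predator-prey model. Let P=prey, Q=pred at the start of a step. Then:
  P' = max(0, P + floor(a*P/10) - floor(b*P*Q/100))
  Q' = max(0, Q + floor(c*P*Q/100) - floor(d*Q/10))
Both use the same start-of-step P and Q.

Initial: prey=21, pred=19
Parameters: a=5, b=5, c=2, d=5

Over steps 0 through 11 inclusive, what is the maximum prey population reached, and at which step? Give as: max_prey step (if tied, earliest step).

Step 1: prey: 21+10-19=12; pred: 19+7-9=17
Step 2: prey: 12+6-10=8; pred: 17+4-8=13
Step 3: prey: 8+4-5=7; pred: 13+2-6=9
Step 4: prey: 7+3-3=7; pred: 9+1-4=6
Step 5: prey: 7+3-2=8; pred: 6+0-3=3
Step 6: prey: 8+4-1=11; pred: 3+0-1=2
Step 7: prey: 11+5-1=15; pred: 2+0-1=1
Step 8: prey: 15+7-0=22; pred: 1+0-0=1
Step 9: prey: 22+11-1=32; pred: 1+0-0=1
Step 10: prey: 32+16-1=47; pred: 1+0-0=1
Step 11: prey: 47+23-2=68; pred: 1+0-0=1
Max prey = 68 at step 11

Answer: 68 11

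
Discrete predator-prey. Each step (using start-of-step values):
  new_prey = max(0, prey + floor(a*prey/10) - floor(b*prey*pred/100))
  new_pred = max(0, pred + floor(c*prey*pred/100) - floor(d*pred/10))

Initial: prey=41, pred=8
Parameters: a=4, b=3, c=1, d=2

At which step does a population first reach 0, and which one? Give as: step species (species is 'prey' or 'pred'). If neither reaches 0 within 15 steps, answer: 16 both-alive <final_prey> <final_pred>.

Answer: 16 both-alive 1 8

Derivation:
Step 1: prey: 41+16-9=48; pred: 8+3-1=10
Step 2: prey: 48+19-14=53; pred: 10+4-2=12
Step 3: prey: 53+21-19=55; pred: 12+6-2=16
Step 4: prey: 55+22-26=51; pred: 16+8-3=21
Step 5: prey: 51+20-32=39; pred: 21+10-4=27
Step 6: prey: 39+15-31=23; pred: 27+10-5=32
Step 7: prey: 23+9-22=10; pred: 32+7-6=33
Step 8: prey: 10+4-9=5; pred: 33+3-6=30
Step 9: prey: 5+2-4=3; pred: 30+1-6=25
Step 10: prey: 3+1-2=2; pred: 25+0-5=20
Step 11: prey: 2+0-1=1; pred: 20+0-4=16
Step 12: prey: 1+0-0=1; pred: 16+0-3=13
Step 13: prey: 1+0-0=1; pred: 13+0-2=11
Step 14: prey: 1+0-0=1; pred: 11+0-2=9
Step 15: prey: 1+0-0=1; pred: 9+0-1=8
No extinction within 15 steps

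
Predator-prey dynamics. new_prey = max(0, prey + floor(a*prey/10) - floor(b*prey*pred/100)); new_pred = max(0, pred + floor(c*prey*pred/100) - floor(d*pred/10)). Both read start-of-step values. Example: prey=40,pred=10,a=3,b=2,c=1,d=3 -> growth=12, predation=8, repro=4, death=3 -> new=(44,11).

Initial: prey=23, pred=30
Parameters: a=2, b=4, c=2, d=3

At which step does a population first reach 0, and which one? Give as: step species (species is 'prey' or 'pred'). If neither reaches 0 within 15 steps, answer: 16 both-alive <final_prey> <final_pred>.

Answer: 1 prey

Derivation:
Step 1: prey: 23+4-27=0; pred: 30+13-9=34
First extinction: prey at step 1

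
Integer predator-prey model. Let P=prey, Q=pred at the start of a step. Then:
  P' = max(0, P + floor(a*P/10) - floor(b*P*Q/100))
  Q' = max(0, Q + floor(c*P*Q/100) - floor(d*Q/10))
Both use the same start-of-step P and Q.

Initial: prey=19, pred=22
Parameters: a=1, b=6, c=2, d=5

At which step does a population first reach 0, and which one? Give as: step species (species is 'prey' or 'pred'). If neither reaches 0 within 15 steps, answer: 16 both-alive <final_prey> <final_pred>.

Answer: 1 prey

Derivation:
Step 1: prey: 19+1-25=0; pred: 22+8-11=19
First extinction: prey at step 1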